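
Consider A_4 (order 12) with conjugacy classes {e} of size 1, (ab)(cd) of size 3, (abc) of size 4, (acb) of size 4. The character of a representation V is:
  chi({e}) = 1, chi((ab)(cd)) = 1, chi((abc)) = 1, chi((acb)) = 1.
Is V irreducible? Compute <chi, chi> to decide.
Irreducible: <chi, chi> = 1.

Explanation: <chi, chi> = (1/|G|) sum_C |C| * |chi(C)|^2 = (1/12)[1*|1|^2 + 3*|1|^2 + 4*|1|^2 + 4*|1|^2]
  = (1/12)[(1) + (3) + (4) + (4)] = 12/12 = 1.
(Exp terms are combined using exp(i*s)*conj(exp(i*t)) = exp(i*(s-t)), and sums of them are collapsed using the identity that for every m > 1 the m distinct m-th roots of unity sum to 0, e.g. 1 + exp(2*I*pi/3) + exp(-2*I*pi/3) = 0.)
A character is irreducible iff <chi, chi> = 1, so this representation is irreducible.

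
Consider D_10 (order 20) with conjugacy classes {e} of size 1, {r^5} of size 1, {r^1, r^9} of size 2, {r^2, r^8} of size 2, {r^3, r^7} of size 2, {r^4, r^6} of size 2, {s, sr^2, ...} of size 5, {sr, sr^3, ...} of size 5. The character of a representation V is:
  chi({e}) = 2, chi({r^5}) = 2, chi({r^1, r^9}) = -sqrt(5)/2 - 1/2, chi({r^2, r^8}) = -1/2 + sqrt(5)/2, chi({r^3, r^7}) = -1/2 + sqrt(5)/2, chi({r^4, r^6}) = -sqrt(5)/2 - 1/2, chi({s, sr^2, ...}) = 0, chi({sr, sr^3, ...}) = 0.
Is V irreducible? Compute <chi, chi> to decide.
Irreducible: <chi, chi> = 1.

Explanation: <chi, chi> = (1/|G|) sum_C |C| * |chi(C)|^2 = (1/20)[1*|2|^2 + 1*|2|^2 + 2*|-sqrt(5)/2 - 1/2|^2 + 2*|-1/2 + sqrt(5)/2|^2 + 2*|-1/2 + sqrt(5)/2|^2 + 2*|-sqrt(5)/2 - 1/2|^2 + 5*|0|^2 + 5*|0|^2]
  = (1/20)[(4) + (4) + (sqrt(5) + 3) + (3 - sqrt(5)) + (3 - sqrt(5)) + (sqrt(5) + 3) + (0) + (0)] = 20/20 = 1.
A character is irreducible iff <chi, chi> = 1, so this representation is irreducible.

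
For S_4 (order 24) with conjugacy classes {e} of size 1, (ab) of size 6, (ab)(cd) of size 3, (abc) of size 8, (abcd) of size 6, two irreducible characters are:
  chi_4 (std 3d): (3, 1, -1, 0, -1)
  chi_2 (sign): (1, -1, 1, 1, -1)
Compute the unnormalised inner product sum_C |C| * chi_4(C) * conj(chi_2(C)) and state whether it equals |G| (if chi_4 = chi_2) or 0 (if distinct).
Sum = 0; so <chi_4, chi_2> = 0 (distinct irreducibles are orthogonal).

Derivation: Compute term by term over conjugacy classes (|C| * chi_4(C) * conj(chi_2(C))):
  1*(3)*conj(1) + 6*(1)*conj(-1) + 3*(-1)*conj(1) + 8*(0)*conj(1) + 6*(-1)*conj(-1)
  = (3) + (-6) + (-3) + (0) + (6)
  = 0.
Dividing by |G| = 24 gives 0/24 = 0, matching the row-orthogonality relation <chi_4, chi_2> = [chi_4 = chi_2].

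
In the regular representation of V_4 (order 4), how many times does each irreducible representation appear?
Each irreducible V_i of dimension d_i appears with multiplicity d_i, i.e. rho_reg = (direct sum over all irreducibles V_i) d_i V_i. The irreducible dimensions for V_4 are 1, 1, 1, 1: 4 irreducibles of dimension 1, each with multiplicity 1. Total dimension 4*1*1 = 4 = |G|.

Explanation: General theorem: in the regular representation of a finite group G, each irreducible appears with multiplicity equal to its dimension. Check: dim(rho_reg) = sum d_i^2 = 1 + 1 + 1 + 1 = 4 = |G|.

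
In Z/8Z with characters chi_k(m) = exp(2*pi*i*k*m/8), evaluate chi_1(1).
chi_1(1) = zeta_8^1 = exp(I*pi/4)

Explanation: chi_1(1) = zeta_8^(1*1) = zeta_8^1. Since zeta_8^8 = 1, this equals zeta_8^1 = exp(2*pi*i*1/8) = exp(I*pi/4).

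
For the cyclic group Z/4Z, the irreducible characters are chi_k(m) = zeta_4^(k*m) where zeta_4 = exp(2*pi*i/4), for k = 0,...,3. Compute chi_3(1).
chi_3(1) = zeta_4^3 = -I

Reasoning: chi_3(1) = zeta_4^(3*1) = zeta_4^3. Since zeta_4^4 = 1, this equals zeta_4^3 = exp(2*pi*i*3/4) = -I.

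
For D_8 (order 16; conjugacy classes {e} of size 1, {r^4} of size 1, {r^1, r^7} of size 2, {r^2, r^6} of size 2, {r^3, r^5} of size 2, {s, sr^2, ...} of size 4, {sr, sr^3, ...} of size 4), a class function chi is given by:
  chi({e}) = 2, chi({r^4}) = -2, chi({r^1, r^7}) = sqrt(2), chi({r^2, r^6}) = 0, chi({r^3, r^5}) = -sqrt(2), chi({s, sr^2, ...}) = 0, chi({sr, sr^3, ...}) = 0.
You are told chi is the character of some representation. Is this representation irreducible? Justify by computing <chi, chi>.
Irreducible: <chi, chi> = 1.

Why: <chi, chi> = (1/|G|) sum_C |C| * |chi(C)|^2 = (1/16)[1*|2|^2 + 1*|-2|^2 + 2*|sqrt(2)|^2 + 2*|0|^2 + 2*|-sqrt(2)|^2 + 4*|0|^2 + 4*|0|^2]
  = (1/16)[(4) + (4) + (4) + (0) + (4) + (0) + (0)] = 16/16 = 1.
A character is irreducible iff <chi, chi> = 1, so this representation is irreducible.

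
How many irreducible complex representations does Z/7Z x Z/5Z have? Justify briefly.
35

Solution. The number of irreducible complex representations of a finite group equals its number of conjugacy classes. Z/7Z x Z/5Z is abelian of order 35, so every element is its own conjugacy class: 35 classes, so Z/7Z x Z/5Z (order 35) has exactly 35 irreducible complex representations.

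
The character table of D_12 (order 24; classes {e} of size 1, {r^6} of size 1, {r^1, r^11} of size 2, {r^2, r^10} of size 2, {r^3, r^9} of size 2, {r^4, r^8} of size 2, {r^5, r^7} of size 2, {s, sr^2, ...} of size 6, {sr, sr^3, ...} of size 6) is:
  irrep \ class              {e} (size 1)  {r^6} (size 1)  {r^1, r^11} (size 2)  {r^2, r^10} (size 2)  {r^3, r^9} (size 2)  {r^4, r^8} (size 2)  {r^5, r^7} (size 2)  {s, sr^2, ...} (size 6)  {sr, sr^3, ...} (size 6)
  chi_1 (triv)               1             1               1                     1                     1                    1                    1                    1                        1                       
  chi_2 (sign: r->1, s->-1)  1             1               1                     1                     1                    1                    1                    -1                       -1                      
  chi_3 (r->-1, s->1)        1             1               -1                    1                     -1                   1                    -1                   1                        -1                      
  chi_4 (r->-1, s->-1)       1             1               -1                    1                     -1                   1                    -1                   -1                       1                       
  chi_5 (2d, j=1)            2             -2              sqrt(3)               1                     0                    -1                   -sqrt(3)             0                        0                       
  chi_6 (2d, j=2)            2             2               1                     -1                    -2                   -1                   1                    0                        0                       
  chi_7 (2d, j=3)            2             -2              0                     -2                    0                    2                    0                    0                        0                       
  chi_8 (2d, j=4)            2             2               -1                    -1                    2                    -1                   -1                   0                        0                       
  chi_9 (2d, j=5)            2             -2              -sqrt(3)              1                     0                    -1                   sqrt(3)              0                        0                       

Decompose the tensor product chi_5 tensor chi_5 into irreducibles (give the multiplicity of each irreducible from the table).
chi_5 tensor chi_5 = chi_1 + chi_2 + chi_6 (all other irreducibles have multiplicity 0).

Proof sketch: The character of a tensor product is the pointwise product (chi_5 * chi_5)(C) = chi_5(C) * chi_5(C):
  {e}: (2)*(2), {r^6}: (-2)*(-2), {r^1, r^11}: (sqrt(3))*(sqrt(3)), {r^2, r^10}: (1)*(1), {r^3, r^9}: (0)*(0), {r^4, r^8}: (-1)*(-1), {r^5, r^7}: (-sqrt(3))*(-sqrt(3)), {s, sr^2, ...}: (0)*(0), {sr, sr^3, ...}: (0)*(0)
so (chi_5 * chi_5) takes values
  {e} -> 4, {r^6} -> 4, {r^1, r^11} -> 3, {r^2, r^10} -> 1, {r^3, r^9} -> 0, {r^4, r^8} -> 1, {r^5, r^7} -> 3, {s, sr^2, ...} -> 0, {sr, sr^3, ...} -> 0.
Now take the inner product of this character with each irreducible chi from the table, <chi_5*chi_5, chi> = (1/24) sum_C |C| (chi_5*chi_5)(C) conj(chi(C)):
  <chi_5*chi_5, chi_1> = (1/24)[1*(4)*conj(1) + 1*(4)*conj(1) + 2*(3)*conj(1) + 2*(1)*conj(1) + 2*(0)*conj(1) + 2*(1)*conj(1) + 2*(3)*conj(1) + 6*(0)*conj(1) + 6*(0)*conj(1)]
      = (1/24)[(4) + (4) + (6) + (2) + (0) + (2) + (6) + (0) + (0)] = 24/24 = 1
  <chi_5*chi_5, chi_2> = (1/24)[1*(4)*conj(1) + 1*(4)*conj(1) + 2*(3)*conj(1) + 2*(1)*conj(1) + 2*(0)*conj(1) + 2*(1)*conj(1) + 2*(3)*conj(1) + 6*(0)*conj(-1) + 6*(0)*conj(-1)]
      = (1/24)[(4) + (4) + (6) + (2) + (0) + (2) + (6) + (0) + (0)] = 24/24 = 1
  <chi_5*chi_5, chi_3> = (1/24)[1*(4)*conj(1) + 1*(4)*conj(1) + 2*(3)*conj(-1) + 2*(1)*conj(1) + 2*(0)*conj(-1) + 2*(1)*conj(1) + 2*(3)*conj(-1) + 6*(0)*conj(1) + 6*(0)*conj(-1)]
      = (1/24)[(4) + (4) + (-6) + (2) + (0) + (2) + (-6) + (0) + (0)] = 0/24 = 0
  <chi_5*chi_5, chi_4> = (1/24)[1*(4)*conj(1) + 1*(4)*conj(1) + 2*(3)*conj(-1) + 2*(1)*conj(1) + 2*(0)*conj(-1) + 2*(1)*conj(1) + 2*(3)*conj(-1) + 6*(0)*conj(-1) + 6*(0)*conj(1)]
      = (1/24)[(4) + (4) + (-6) + (2) + (0) + (2) + (-6) + (0) + (0)] = 0/24 = 0
  <chi_5*chi_5, chi_5> = (1/24)[1*(4)*conj(2) + 1*(4)*conj(-2) + 2*(3)*conj(sqrt(3)) + 2*(1)*conj(1) + 2*(0)*conj(0) + 2*(1)*conj(-1) + 2*(3)*conj(-sqrt(3)) + 6*(0)*conj(0) + 6*(0)*conj(0)]
      = (1/24)[(8) + (-8) + (6*sqrt(3)) + (2) + (0) + (-2) + (-6*sqrt(3)) + (0) + (0)] = 0/24 = 0
  <chi_5*chi_5, chi_6> = (1/24)[1*(4)*conj(2) + 1*(4)*conj(2) + 2*(3)*conj(1) + 2*(1)*conj(-1) + 2*(0)*conj(-2) + 2*(1)*conj(-1) + 2*(3)*conj(1) + 6*(0)*conj(0) + 6*(0)*conj(0)]
      = (1/24)[(8) + (8) + (6) + (-2) + (0) + (-2) + (6) + (0) + (0)] = 24/24 = 1
  <chi_5*chi_5, chi_7> = (1/24)[1*(4)*conj(2) + 1*(4)*conj(-2) + 2*(3)*conj(0) + 2*(1)*conj(-2) + 2*(0)*conj(0) + 2*(1)*conj(2) + 2*(3)*conj(0) + 6*(0)*conj(0) + 6*(0)*conj(0)]
      = (1/24)[(8) + (-8) + (0) + (-4) + (0) + (4) + (0) + (0) + (0)] = 0/24 = 0
  <chi_5*chi_5, chi_8> = (1/24)[1*(4)*conj(2) + 1*(4)*conj(2) + 2*(3)*conj(-1) + 2*(1)*conj(-1) + 2*(0)*conj(2) + 2*(1)*conj(-1) + 2*(3)*conj(-1) + 6*(0)*conj(0) + 6*(0)*conj(0)]
      = (1/24)[(8) + (8) + (-6) + (-2) + (0) + (-2) + (-6) + (0) + (0)] = 0/24 = 0
  <chi_5*chi_5, chi_9> = (1/24)[1*(4)*conj(2) + 1*(4)*conj(-2) + 2*(3)*conj(-sqrt(3)) + 2*(1)*conj(1) + 2*(0)*conj(0) + 2*(1)*conj(-1) + 2*(3)*conj(sqrt(3)) + 6*(0)*conj(0) + 6*(0)*conj(0)]
      = (1/24)[(8) + (-8) + (-6*sqrt(3)) + (2) + (0) + (-2) + (6*sqrt(3)) + (0) + (0)] = 0/24 = 0
Hence the multiplicities are chi_1: 1, chi_2: 1, chi_6: 1. Dimension check: dim(chi_5)*dim(chi_5) = 2*2 = 4 and sum (mult * dim) = 1*1 + 1*1 + 1*2 = 4.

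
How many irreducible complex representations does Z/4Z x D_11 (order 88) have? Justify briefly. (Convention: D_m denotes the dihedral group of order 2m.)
28

Explanation: The number of irreducible complex representations of a finite group equals its number of conjugacy classes. For a direct product, #classes(G x H) = #classes(G) * #classes(H). Z/4Z has 4 classes (abelian), D_11 has 7 classes, so 4 * 7 = 28, so Z/4Z x D_11 (order 88) has exactly 28 irreducible complex representations.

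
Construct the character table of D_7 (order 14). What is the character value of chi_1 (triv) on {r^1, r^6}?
Conjugacy classes: {e} of size 1, {r^1, r^6} of size 2, {r^2, r^5} of size 2, {r^3, r^4} of size 2, {s, sr, ..., sr^6} of size 7.
Character table:
  irrep \ class              {e} (size 1)  {r^1, r^6} (size 2)  {r^2, r^5} (size 2)  {r^3, r^4} (size 2)  {s, sr, ..., sr^6} (size 7)
  chi_1 (triv)               1             1                    1                    1                    1                          
  chi_2 (sign: r->1, s->-1)  1             1                    1                    1                    -1                         
  chi_3 (2d, j=1)            2             2*cos(2*pi/7)        -2*cos(3*pi/7)       -2*cos(pi/7)         0                          
  chi_4 (2d, j=2)            2             -2*cos(3*pi/7)       -2*cos(pi/7)         2*cos(2*pi/7)        0                          
  chi_5 (2d, j=3)            2             -2*cos(pi/7)         2*cos(2*pi/7)        -2*cos(3*pi/7)       0                          

Spot check: chi_1 (triv) on {r^1, r^6} = 1.

Working: D_7 has order 2*7 = 14 with 5 conjugacy classes, hence 5 irreducibles. Sum of squared dims 1 + 1 + 4 + 4 + 4 = 14 = |G|. Linear characters come from the abelianisation; the 2-dimensional irreps have character r^k -> 2*cos(2*pi*j*k/7), reflections -> 0.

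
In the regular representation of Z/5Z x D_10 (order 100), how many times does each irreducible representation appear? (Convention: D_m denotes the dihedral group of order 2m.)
Each irreducible V_i of dimension d_i appears with multiplicity d_i, i.e. rho_reg = (direct sum over all irreducibles V_i) d_i V_i. The irreducible dimensions for Z/5Z x D_10 are 1, 1, 1, 1, 1, 1, 1, 1, 1, 1, 1, 1, 1, 1, 1, 1, 1, 1, 1, 1, 2, 2, 2, 2, 2, 2, 2, 2, 2, 2, 2, 2, 2, 2, 2, 2, 2, 2, 2, 2: 20 irreducibles of dimension 1, each with multiplicity 1; 20 irreducibles of dimension 2, each with multiplicity 2. Total dimension 20*1*1 + 20*2*2 = 100 = |G|.

Details: General theorem: in the regular representation of a finite group G, each irreducible appears with multiplicity equal to its dimension. Check: dim(rho_reg) = sum d_i^2 = 1 + 1 + 1 + 1 + 1 + 1 + 1 + 1 + 1 + 1 + 1 + 1 + 1 + 1 + 1 + 1 + 1 + 1 + 1 + 1 + 4 + 4 + 4 + 4 + 4 + 4 + 4 + 4 + 4 + 4 + 4 + 4 + 4 + 4 + 4 + 4 + 4 + 4 + 4 + 4 = 100 = |G|.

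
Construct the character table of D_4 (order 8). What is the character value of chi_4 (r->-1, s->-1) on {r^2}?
Conjugacy classes: {e} of size 1, {r^2} of size 1, {r^1, r^3} of size 2, {s, sr^2, ...} of size 2, {sr, sr^3, ...} of size 2.
Character table:
  irrep \ class              {e} (size 1)  {r^2} (size 1)  {r^1, r^3} (size 2)  {s, sr^2, ...} (size 2)  {sr, sr^3, ...} (size 2)
  chi_1 (triv)               1             1               1                    1                        1                       
  chi_2 (sign: r->1, s->-1)  1             1               1                    -1                       -1                      
  chi_3 (r->-1, s->1)        1             1               -1                   1                        -1                      
  chi_4 (r->-1, s->-1)       1             1               -1                   -1                       1                       
  chi_5 (2d, j=1)            2             -2              0                    0                        0                       

Spot check: chi_4 (r->-1, s->-1) on {r^2} = 1.

Why: D_4 has order 2*4 = 8 with 5 conjugacy classes, hence 5 irreducibles. Sum of squared dims 1 + 1 + 1 + 1 + 4 = 8 = |G|. Linear characters come from the abelianisation; the 2-dimensional irreps have character r^k -> 2*cos(2*pi*j*k/4), reflections -> 0.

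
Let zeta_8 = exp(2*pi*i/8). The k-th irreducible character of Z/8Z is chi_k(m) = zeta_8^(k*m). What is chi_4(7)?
chi_4(7) = zeta_8^28 = -1

chi_4(7) = zeta_8^(4*7) = zeta_8^28. Since zeta_8^8 = 1, this equals zeta_8^4 = exp(2*pi*i*4/8) = -1.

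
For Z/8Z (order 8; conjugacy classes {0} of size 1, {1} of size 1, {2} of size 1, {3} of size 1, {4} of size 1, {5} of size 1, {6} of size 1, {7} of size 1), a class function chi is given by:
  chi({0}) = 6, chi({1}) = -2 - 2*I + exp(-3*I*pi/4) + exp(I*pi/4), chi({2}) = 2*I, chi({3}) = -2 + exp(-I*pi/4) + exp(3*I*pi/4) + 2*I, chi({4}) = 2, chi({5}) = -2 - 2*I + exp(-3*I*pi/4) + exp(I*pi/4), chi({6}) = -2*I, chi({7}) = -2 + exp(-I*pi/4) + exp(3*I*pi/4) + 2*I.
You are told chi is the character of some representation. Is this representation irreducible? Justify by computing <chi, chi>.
Not irreducible (reducible): <chi, chi> = 10 > 1.

Justification: <chi, chi> = (1/|G|) sum_C |C| * |chi(C)|^2 = (1/8)[1*|6|^2 + 1*|-2 - 2*I + exp(-3*I*pi/4) + exp(I*pi/4)|^2 + 1*|2*I|^2 + 1*|-2 + exp(-I*pi/4) + exp(3*I*pi/4) + 2*I|^2 + 1*|2|^2 + 1*|-2 - 2*I + exp(-3*I*pi/4) + exp(I*pi/4)|^2 + 1*|-2*I|^2 + 1*|-2 + exp(-I*pi/4) + exp(3*I*pi/4) + 2*I|^2]
  = (1/8)[(36) + (8) + (4) + (8) + (4) + (8) + (4) + (8)] = 80/8 = 10.
(Exp terms are combined using exp(i*s)*conj(exp(i*t)) = exp(i*(s-t)), and sums of them are collapsed using the identity that for every m > 1 the m distinct m-th roots of unity sum to 0, e.g. 1 + exp(2*I*pi/3) + exp(-2*I*pi/3) = 0.)
A character is irreducible iff <chi, chi> = 1, so this representation is reducible.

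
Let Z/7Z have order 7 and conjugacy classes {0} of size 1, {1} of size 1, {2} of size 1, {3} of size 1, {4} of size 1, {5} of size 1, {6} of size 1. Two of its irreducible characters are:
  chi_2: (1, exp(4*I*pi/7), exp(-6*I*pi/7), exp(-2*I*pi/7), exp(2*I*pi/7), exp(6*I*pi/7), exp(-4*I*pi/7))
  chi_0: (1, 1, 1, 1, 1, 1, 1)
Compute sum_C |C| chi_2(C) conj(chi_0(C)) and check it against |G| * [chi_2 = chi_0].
Sum = 0; so <chi_2, chi_0> = 0 (distinct irreducibles are orthogonal).

Details: Compute term by term over conjugacy classes (|C| * chi_2(C) * conj(chi_0(C))):
  1*(1)*conj(1) + 1*(exp(4*I*pi/7))*conj(1) + 1*(exp(-6*I*pi/7))*conj(1) + 1*(exp(-2*I*pi/7))*conj(1) + 1*(exp(2*I*pi/7))*conj(1) + 1*(exp(6*I*pi/7))*conj(1) + 1*(exp(-4*I*pi/7))*conj(1)
  = (1) + (exp(4*I*pi/7)) + (exp(-6*I*pi/7)) + (exp(-2*I*pi/7)) + (exp(2*I*pi/7)) + (exp(6*I*pi/7)) + (exp(-4*I*pi/7))
  = 0.
(Exp terms are combined using exp(i*s)*conj(exp(i*t)) = exp(i*(s-t)), and sums of them are collapsed using the identity that for every m > 1 the m distinct m-th roots of unity sum to 0, e.g. 1 + exp(2*I*pi/3) + exp(-2*I*pi/3) = 0.)
Dividing by |G| = 7 gives 0/7 = 0, matching the row-orthogonality relation <chi_2, chi_0> = [chi_2 = chi_0].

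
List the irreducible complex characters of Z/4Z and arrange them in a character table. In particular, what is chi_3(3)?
Character table of Z/4Z (irreps indexed chi_0,...,chi_3 with chi_k(m) = zeta_4^(k*m), zeta_4 = exp(2*pi*i/4)):
  irrep \ class  {0} (size 1)  {1} (size 1)  {2} (size 1)  {3} (size 1)
  chi_0          1             1             1             1           
  chi_1          1             I             -1            -I          
  chi_2          1             -1            1             -1          
  chi_3          1             -I            -1            I           

Spot check: chi_3(3) = zeta_4^(3*3) = zeta_4^9 = I.

Solution. Z/4Z is abelian, so all 4 irreducible complex representations are 1-dimensional. They are given by chi_k(m) = zeta_4^(k*m) for k = 0,...,3. Row orthogonality: sum_m chi_k(m) conj(chi_l(m)) = 4 * [k = l].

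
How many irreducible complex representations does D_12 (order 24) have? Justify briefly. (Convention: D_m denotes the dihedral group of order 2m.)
9

The number of irreducible complex representations of a finite group equals its number of conjugacy classes. D_12 has 9 conjugacy classes (n/2 + 3 for n even), so D_12 (order 24) has exactly 9 irreducible complex representations.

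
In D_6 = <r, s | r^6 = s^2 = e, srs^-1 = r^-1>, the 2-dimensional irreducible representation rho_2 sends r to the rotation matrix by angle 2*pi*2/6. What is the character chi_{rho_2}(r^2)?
chi_{rho_2}(r^2) = 2*cos(2*pi*2*2/6) = -1

Explanation: rho_2(r^2) is rotation by angle 2*pi*2*2/6, whose trace is 2*cos(2*pi*2*2/6) = -1.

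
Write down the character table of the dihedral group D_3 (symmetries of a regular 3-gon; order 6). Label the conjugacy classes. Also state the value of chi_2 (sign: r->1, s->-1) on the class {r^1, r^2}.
Conjugacy classes: {e} of size 1, {r^1, r^2} of size 2, {s, sr, ..., sr^2} of size 3.
Character table:
  irrep \ class              {e} (size 1)  {r^1, r^2} (size 2)  {s, sr, ..., sr^2} (size 3)
  chi_1 (triv)               1             1                    1                          
  chi_2 (sign: r->1, s->-1)  1             1                    -1                         
  chi_3 (2d, j=1)            2             -1                   0                          

Spot check: chi_2 (sign: r->1, s->-1) on {r^1, r^2} = 1.

Reasoning: D_3 has order 2*3 = 6 with 3 conjugacy classes, hence 3 irreducibles. Sum of squared dims 1 + 1 + 4 = 6 = |G|. Linear characters come from the abelianisation; the 2-dimensional irreps have character r^k -> 2*cos(2*pi*j*k/3), reflections -> 0.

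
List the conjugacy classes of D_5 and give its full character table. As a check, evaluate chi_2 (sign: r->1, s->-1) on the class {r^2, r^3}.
Conjugacy classes: {e} of size 1, {r^1, r^4} of size 2, {r^2, r^3} of size 2, {s, sr, ..., sr^4} of size 5.
Character table:
  irrep \ class              {e} (size 1)  {r^1, r^4} (size 2)  {r^2, r^3} (size 2)  {s, sr, ..., sr^4} (size 5)
  chi_1 (triv)               1             1                    1                    1                          
  chi_2 (sign: r->1, s->-1)  1             1                    1                    -1                         
  chi_3 (2d, j=1)            2             -1/2 + sqrt(5)/2     -sqrt(5)/2 - 1/2     0                          
  chi_4 (2d, j=2)            2             -sqrt(5)/2 - 1/2     -1/2 + sqrt(5)/2     0                          

Spot check: chi_2 (sign: r->1, s->-1) on {r^2, r^3} = 1.

Justification: D_5 has order 2*5 = 10 with 4 conjugacy classes, hence 4 irreducibles. Sum of squared dims 1 + 1 + 4 + 4 = 10 = |G|. Linear characters come from the abelianisation; the 2-dimensional irreps have character r^k -> 2*cos(2*pi*j*k/5), reflections -> 0.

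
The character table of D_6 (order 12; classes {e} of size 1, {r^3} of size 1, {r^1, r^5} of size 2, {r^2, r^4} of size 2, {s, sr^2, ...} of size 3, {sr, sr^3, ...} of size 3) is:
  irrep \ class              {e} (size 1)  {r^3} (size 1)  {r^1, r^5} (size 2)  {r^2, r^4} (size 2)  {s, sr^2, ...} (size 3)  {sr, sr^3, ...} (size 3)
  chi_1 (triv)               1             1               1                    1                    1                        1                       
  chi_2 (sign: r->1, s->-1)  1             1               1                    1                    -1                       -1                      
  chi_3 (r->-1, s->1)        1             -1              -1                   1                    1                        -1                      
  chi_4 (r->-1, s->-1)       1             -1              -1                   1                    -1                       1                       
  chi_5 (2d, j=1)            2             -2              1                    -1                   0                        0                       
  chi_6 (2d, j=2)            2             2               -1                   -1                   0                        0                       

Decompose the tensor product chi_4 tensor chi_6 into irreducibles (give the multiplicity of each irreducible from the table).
chi_4 tensor chi_6 = chi_5 (all other irreducibles have multiplicity 0).

Solution. The character of a tensor product is the pointwise product (chi_4 * chi_6)(C) = chi_4(C) * chi_6(C):
  {e}: (1)*(2), {r^3}: (-1)*(2), {r^1, r^5}: (-1)*(-1), {r^2, r^4}: (1)*(-1), {s, sr^2, ...}: (-1)*(0), {sr, sr^3, ...}: (1)*(0)
so (chi_4 * chi_6) takes values
  {e} -> 2, {r^3} -> -2, {r^1, r^5} -> 1, {r^2, r^4} -> -1, {s, sr^2, ...} -> 0, {sr, sr^3, ...} -> 0.
Now take the inner product of this character with each irreducible chi from the table, <chi_4*chi_6, chi> = (1/12) sum_C |C| (chi_4*chi_6)(C) conj(chi(C)):
  <chi_4*chi_6, chi_1> = (1/12)[1*(2)*conj(1) + 1*(-2)*conj(1) + 2*(1)*conj(1) + 2*(-1)*conj(1) + 3*(0)*conj(1) + 3*(0)*conj(1)]
      = (1/12)[(2) + (-2) + (2) + (-2) + (0) + (0)] = 0/12 = 0
  <chi_4*chi_6, chi_2> = (1/12)[1*(2)*conj(1) + 1*(-2)*conj(1) + 2*(1)*conj(1) + 2*(-1)*conj(1) + 3*(0)*conj(-1) + 3*(0)*conj(-1)]
      = (1/12)[(2) + (-2) + (2) + (-2) + (0) + (0)] = 0/12 = 0
  <chi_4*chi_6, chi_3> = (1/12)[1*(2)*conj(1) + 1*(-2)*conj(-1) + 2*(1)*conj(-1) + 2*(-1)*conj(1) + 3*(0)*conj(1) + 3*(0)*conj(-1)]
      = (1/12)[(2) + (2) + (-2) + (-2) + (0) + (0)] = 0/12 = 0
  <chi_4*chi_6, chi_4> = (1/12)[1*(2)*conj(1) + 1*(-2)*conj(-1) + 2*(1)*conj(-1) + 2*(-1)*conj(1) + 3*(0)*conj(-1) + 3*(0)*conj(1)]
      = (1/12)[(2) + (2) + (-2) + (-2) + (0) + (0)] = 0/12 = 0
  <chi_4*chi_6, chi_5> = (1/12)[1*(2)*conj(2) + 1*(-2)*conj(-2) + 2*(1)*conj(1) + 2*(-1)*conj(-1) + 3*(0)*conj(0) + 3*(0)*conj(0)]
      = (1/12)[(4) + (4) + (2) + (2) + (0) + (0)] = 12/12 = 1
  <chi_4*chi_6, chi_6> = (1/12)[1*(2)*conj(2) + 1*(-2)*conj(2) + 2*(1)*conj(-1) + 2*(-1)*conj(-1) + 3*(0)*conj(0) + 3*(0)*conj(0)]
      = (1/12)[(4) + (-4) + (-2) + (2) + (0) + (0)] = 0/12 = 0
Hence the multiplicities are chi_5: 1. Dimension check: dim(chi_4)*dim(chi_6) = 1*2 = 2 and sum (mult * dim) = 1*2 = 2.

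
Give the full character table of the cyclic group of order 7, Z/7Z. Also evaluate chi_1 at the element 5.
Character table of Z/7Z (irreps indexed chi_0,...,chi_6 with chi_k(m) = zeta_7^(k*m), zeta_7 = exp(2*pi*i/7)):
  irrep \ class  {0} (size 1)  {1} (size 1)    {2} (size 1)    {3} (size 1)    {4} (size 1)    {5} (size 1)    {6} (size 1)  
  chi_0          1             1               1               1               1               1               1             
  chi_1          1             exp(2*I*pi/7)   exp(4*I*pi/7)   exp(6*I*pi/7)   exp(-6*I*pi/7)  exp(-4*I*pi/7)  exp(-2*I*pi/7)
  chi_2          1             exp(4*I*pi/7)   exp(-6*I*pi/7)  exp(-2*I*pi/7)  exp(2*I*pi/7)   exp(6*I*pi/7)   exp(-4*I*pi/7)
  chi_3          1             exp(6*I*pi/7)   exp(-2*I*pi/7)  exp(4*I*pi/7)   exp(-4*I*pi/7)  exp(2*I*pi/7)   exp(-6*I*pi/7)
  chi_4          1             exp(-6*I*pi/7)  exp(2*I*pi/7)   exp(-4*I*pi/7)  exp(4*I*pi/7)   exp(-2*I*pi/7)  exp(6*I*pi/7) 
  chi_5          1             exp(-4*I*pi/7)  exp(6*I*pi/7)   exp(2*I*pi/7)   exp(-2*I*pi/7)  exp(-6*I*pi/7)  exp(4*I*pi/7) 
  chi_6          1             exp(-2*I*pi/7)  exp(-4*I*pi/7)  exp(-6*I*pi/7)  exp(6*I*pi/7)   exp(4*I*pi/7)   exp(2*I*pi/7) 

Spot check: chi_1(5) = zeta_7^(1*5) = zeta_7^5 = exp(-4*I*pi/7).

Z/7Z is abelian, so all 7 irreducible complex representations are 1-dimensional. They are given by chi_k(m) = zeta_7^(k*m) for k = 0,...,6. Row orthogonality: sum_m chi_k(m) conj(chi_l(m)) = 7 * [k = l].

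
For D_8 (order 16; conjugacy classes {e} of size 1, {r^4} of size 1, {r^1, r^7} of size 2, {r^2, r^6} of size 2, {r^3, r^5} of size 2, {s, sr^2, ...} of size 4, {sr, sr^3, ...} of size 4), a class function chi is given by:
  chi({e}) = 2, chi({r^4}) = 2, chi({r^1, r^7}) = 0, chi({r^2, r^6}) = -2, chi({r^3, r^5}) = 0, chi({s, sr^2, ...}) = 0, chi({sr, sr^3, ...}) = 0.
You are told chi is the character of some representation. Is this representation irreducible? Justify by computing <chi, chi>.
Irreducible: <chi, chi> = 1.

Solution. <chi, chi> = (1/|G|) sum_C |C| * |chi(C)|^2 = (1/16)[1*|2|^2 + 1*|2|^2 + 2*|0|^2 + 2*|-2|^2 + 2*|0|^2 + 4*|0|^2 + 4*|0|^2]
  = (1/16)[(4) + (4) + (0) + (8) + (0) + (0) + (0)] = 16/16 = 1.
A character is irreducible iff <chi, chi> = 1, so this representation is irreducible.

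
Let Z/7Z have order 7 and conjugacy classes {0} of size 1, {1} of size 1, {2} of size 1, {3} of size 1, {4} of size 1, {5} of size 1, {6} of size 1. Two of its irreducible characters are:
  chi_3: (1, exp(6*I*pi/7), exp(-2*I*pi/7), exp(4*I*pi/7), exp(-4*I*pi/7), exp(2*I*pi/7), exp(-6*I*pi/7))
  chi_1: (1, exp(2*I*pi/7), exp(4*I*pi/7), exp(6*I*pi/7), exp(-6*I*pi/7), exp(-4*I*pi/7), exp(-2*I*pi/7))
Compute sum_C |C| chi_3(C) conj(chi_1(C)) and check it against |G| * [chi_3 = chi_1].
Sum = 0; so <chi_3, chi_1> = 0 (distinct irreducibles are orthogonal).

Working: Compute term by term over conjugacy classes (|C| * chi_3(C) * conj(chi_1(C))):
  1*(1)*conj(1) + 1*(exp(6*I*pi/7))*conj(exp(2*I*pi/7)) + 1*(exp(-2*I*pi/7))*conj(exp(4*I*pi/7)) + 1*(exp(4*I*pi/7))*conj(exp(6*I*pi/7)) + 1*(exp(-4*I*pi/7))*conj(exp(-6*I*pi/7)) + 1*(exp(2*I*pi/7))*conj(exp(-4*I*pi/7)) + 1*(exp(-6*I*pi/7))*conj(exp(-2*I*pi/7))
  = (1) + (exp(4*I*pi/7)) + (exp(-6*I*pi/7)) + (exp(-2*I*pi/7)) + (exp(2*I*pi/7)) + (exp(6*I*pi/7)) + (exp(-4*I*pi/7))
  = 0.
(Exp terms are combined using exp(i*s)*conj(exp(i*t)) = exp(i*(s-t)), and sums of them are collapsed using the identity that for every m > 1 the m distinct m-th roots of unity sum to 0, e.g. 1 + exp(2*I*pi/3) + exp(-2*I*pi/3) = 0.)
Dividing by |G| = 7 gives 0/7 = 0, matching the row-orthogonality relation <chi_3, chi_1> = [chi_3 = chi_1].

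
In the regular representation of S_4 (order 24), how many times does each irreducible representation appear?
Each irreducible V_i of dimension d_i appears with multiplicity d_i, i.e. rho_reg = (direct sum over all irreducibles V_i) d_i V_i. The irreducible dimensions for S_4 are 1, 1, 2, 3, 3: 2 irreducibles of dimension 1, each with multiplicity 1; 1 irreducible of dimension 2, with multiplicity 2; 2 irreducibles of dimension 3, each with multiplicity 3. Total dimension 2*1*1 + 1*2*2 + 2*3*3 = 24 = |G|.

Justification: General theorem: in the regular representation of a finite group G, each irreducible appears with multiplicity equal to its dimension. Check: dim(rho_reg) = sum d_i^2 = 1 + 1 + 4 + 9 + 9 = 24 = |G|.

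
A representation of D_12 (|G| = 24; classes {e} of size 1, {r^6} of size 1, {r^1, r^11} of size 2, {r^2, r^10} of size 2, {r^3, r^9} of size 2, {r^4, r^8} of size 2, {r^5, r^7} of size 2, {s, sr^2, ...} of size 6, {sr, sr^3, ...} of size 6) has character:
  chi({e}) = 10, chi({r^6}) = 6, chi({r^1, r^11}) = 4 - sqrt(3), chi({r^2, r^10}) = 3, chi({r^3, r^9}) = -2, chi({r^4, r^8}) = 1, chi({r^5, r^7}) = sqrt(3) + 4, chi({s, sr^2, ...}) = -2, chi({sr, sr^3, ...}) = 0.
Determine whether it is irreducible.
Not irreducible (reducible): <chi, chi> = 11 > 1.

Explanation: <chi, chi> = (1/|G|) sum_C |C| * |chi(C)|^2 = (1/24)[1*|10|^2 + 1*|6|^2 + 2*|4 - sqrt(3)|^2 + 2*|3|^2 + 2*|-2|^2 + 2*|1|^2 + 2*|sqrt(3) + 4|^2 + 6*|-2|^2 + 6*|0|^2]
  = (1/24)[(100) + (36) + (38 - 16*sqrt(3)) + (18) + (8) + (2) + (16*sqrt(3) + 38) + (24) + (0)] = 264/24 = 11.
A character is irreducible iff <chi, chi> = 1, so this representation is reducible.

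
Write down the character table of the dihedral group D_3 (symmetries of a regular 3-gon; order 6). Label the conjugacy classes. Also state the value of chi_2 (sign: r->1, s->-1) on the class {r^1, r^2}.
Conjugacy classes: {e} of size 1, {r^1, r^2} of size 2, {s, sr, ..., sr^2} of size 3.
Character table:
  irrep \ class              {e} (size 1)  {r^1, r^2} (size 2)  {s, sr, ..., sr^2} (size 3)
  chi_1 (triv)               1             1                    1                          
  chi_2 (sign: r->1, s->-1)  1             1                    -1                         
  chi_3 (2d, j=1)            2             -1                   0                          

Spot check: chi_2 (sign: r->1, s->-1) on {r^1, r^2} = 1.

Why: D_3 has order 2*3 = 6 with 3 conjugacy classes, hence 3 irreducibles. Sum of squared dims 1 + 1 + 4 = 6 = |G|. Linear characters come from the abelianisation; the 2-dimensional irreps have character r^k -> 2*cos(2*pi*j*k/3), reflections -> 0.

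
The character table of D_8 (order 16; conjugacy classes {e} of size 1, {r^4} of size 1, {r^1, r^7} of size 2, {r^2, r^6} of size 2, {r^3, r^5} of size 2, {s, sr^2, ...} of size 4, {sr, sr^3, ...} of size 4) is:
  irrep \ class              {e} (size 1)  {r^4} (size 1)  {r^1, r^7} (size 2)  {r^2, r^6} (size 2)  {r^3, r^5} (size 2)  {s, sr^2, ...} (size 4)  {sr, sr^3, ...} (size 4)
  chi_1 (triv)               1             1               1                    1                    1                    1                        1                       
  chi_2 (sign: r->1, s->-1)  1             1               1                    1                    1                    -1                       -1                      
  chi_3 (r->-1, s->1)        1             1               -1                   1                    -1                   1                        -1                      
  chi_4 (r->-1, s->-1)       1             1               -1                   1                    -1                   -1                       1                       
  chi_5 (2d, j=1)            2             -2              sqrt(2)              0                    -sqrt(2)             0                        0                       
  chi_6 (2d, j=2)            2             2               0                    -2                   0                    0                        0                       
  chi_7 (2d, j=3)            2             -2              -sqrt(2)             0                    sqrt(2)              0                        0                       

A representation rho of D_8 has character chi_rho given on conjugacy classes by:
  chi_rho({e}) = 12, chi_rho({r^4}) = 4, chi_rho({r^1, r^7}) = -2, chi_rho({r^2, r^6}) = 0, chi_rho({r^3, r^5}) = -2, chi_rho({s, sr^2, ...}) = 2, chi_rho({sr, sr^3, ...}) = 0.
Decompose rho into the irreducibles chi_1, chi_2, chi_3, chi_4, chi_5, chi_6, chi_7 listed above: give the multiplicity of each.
Multiplicities: chi_1: 1, chi_2: 0, chi_3: 2, chi_4: 1, chi_5: 1, chi_6: 2, chi_7: 1.

Explanation: Use <chi_rho, chi> = (1/|G|) sum_C |C| * chi_rho(C) * conj(chi(C)) with |G| = 16 for each irreducible chi in the table:
  <chi_rho, chi_1> = (1/16)[1*(12)*conj(1) + 1*(4)*conj(1) + 2*(-2)*conj(1) + 2*(0)*conj(1) + 2*(-2)*conj(1) + 4*(2)*conj(1) + 4*(0)*conj(1)]
      = (1/16)[(12) + (4) + (-4) + (0) + (-4) + (8) + (0)] = 16/16 = 1
  <chi_rho, chi_2> = (1/16)[1*(12)*conj(1) + 1*(4)*conj(1) + 2*(-2)*conj(1) + 2*(0)*conj(1) + 2*(-2)*conj(1) + 4*(2)*conj(-1) + 4*(0)*conj(-1)]
      = (1/16)[(12) + (4) + (-4) + (0) + (-4) + (-8) + (0)] = 0/16 = 0
  <chi_rho, chi_3> = (1/16)[1*(12)*conj(1) + 1*(4)*conj(1) + 2*(-2)*conj(-1) + 2*(0)*conj(1) + 2*(-2)*conj(-1) + 4*(2)*conj(1) + 4*(0)*conj(-1)]
      = (1/16)[(12) + (4) + (4) + (0) + (4) + (8) + (0)] = 32/16 = 2
  <chi_rho, chi_4> = (1/16)[1*(12)*conj(1) + 1*(4)*conj(1) + 2*(-2)*conj(-1) + 2*(0)*conj(1) + 2*(-2)*conj(-1) + 4*(2)*conj(-1) + 4*(0)*conj(1)]
      = (1/16)[(12) + (4) + (4) + (0) + (4) + (-8) + (0)] = 16/16 = 1
  <chi_rho, chi_5> = (1/16)[1*(12)*conj(2) + 1*(4)*conj(-2) + 2*(-2)*conj(sqrt(2)) + 2*(0)*conj(0) + 2*(-2)*conj(-sqrt(2)) + 4*(2)*conj(0) + 4*(0)*conj(0)]
      = (1/16)[(24) + (-8) + (-4*sqrt(2)) + (0) + (4*sqrt(2)) + (0) + (0)] = 16/16 = 1
  <chi_rho, chi_6> = (1/16)[1*(12)*conj(2) + 1*(4)*conj(2) + 2*(-2)*conj(0) + 2*(0)*conj(-2) + 2*(-2)*conj(0) + 4*(2)*conj(0) + 4*(0)*conj(0)]
      = (1/16)[(24) + (8) + (0) + (0) + (0) + (0) + (0)] = 32/16 = 2
  <chi_rho, chi_7> = (1/16)[1*(12)*conj(2) + 1*(4)*conj(-2) + 2*(-2)*conj(-sqrt(2)) + 2*(0)*conj(0) + 2*(-2)*conj(sqrt(2)) + 4*(2)*conj(0) + 4*(0)*conj(0)]
      = (1/16)[(24) + (-8) + (4*sqrt(2)) + (0) + (-4*sqrt(2)) + (0) + (0)] = 16/16 = 1
Dimension check: dim(rho) = sum (mult * dim) = 1*1 + 0*1 + 2*1 + 1*1 + 1*2 + 2*2 + 1*2 = 12 = chi_rho(e) = 12.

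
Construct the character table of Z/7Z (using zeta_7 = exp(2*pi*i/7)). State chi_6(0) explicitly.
Character table of Z/7Z (irreps indexed chi_0,...,chi_6 with chi_k(m) = zeta_7^(k*m), zeta_7 = exp(2*pi*i/7)):
  irrep \ class  {0} (size 1)  {1} (size 1)    {2} (size 1)    {3} (size 1)    {4} (size 1)    {5} (size 1)    {6} (size 1)  
  chi_0          1             1               1               1               1               1               1             
  chi_1          1             exp(2*I*pi/7)   exp(4*I*pi/7)   exp(6*I*pi/7)   exp(-6*I*pi/7)  exp(-4*I*pi/7)  exp(-2*I*pi/7)
  chi_2          1             exp(4*I*pi/7)   exp(-6*I*pi/7)  exp(-2*I*pi/7)  exp(2*I*pi/7)   exp(6*I*pi/7)   exp(-4*I*pi/7)
  chi_3          1             exp(6*I*pi/7)   exp(-2*I*pi/7)  exp(4*I*pi/7)   exp(-4*I*pi/7)  exp(2*I*pi/7)   exp(-6*I*pi/7)
  chi_4          1             exp(-6*I*pi/7)  exp(2*I*pi/7)   exp(-4*I*pi/7)  exp(4*I*pi/7)   exp(-2*I*pi/7)  exp(6*I*pi/7) 
  chi_5          1             exp(-4*I*pi/7)  exp(6*I*pi/7)   exp(2*I*pi/7)   exp(-2*I*pi/7)  exp(-6*I*pi/7)  exp(4*I*pi/7) 
  chi_6          1             exp(-2*I*pi/7)  exp(-4*I*pi/7)  exp(-6*I*pi/7)  exp(6*I*pi/7)   exp(4*I*pi/7)   exp(2*I*pi/7) 

Spot check: chi_6(0) = zeta_7^(6*0) = zeta_7^0 = 1.

Proof sketch: Z/7Z is abelian, so all 7 irreducible complex representations are 1-dimensional. They are given by chi_k(m) = zeta_7^(k*m) for k = 0,...,6. Row orthogonality: sum_m chi_k(m) conj(chi_l(m)) = 7 * [k = l].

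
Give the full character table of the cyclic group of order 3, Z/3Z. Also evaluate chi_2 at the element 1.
Character table of Z/3Z (irreps indexed chi_0,...,chi_2 with chi_k(m) = zeta_3^(k*m), zeta_3 = exp(2*pi*i/3)):
  irrep \ class  {0} (size 1)  {1} (size 1)    {2} (size 1)  
  chi_0          1             1               1             
  chi_1          1             exp(2*I*pi/3)   exp(-2*I*pi/3)
  chi_2          1             exp(-2*I*pi/3)  exp(2*I*pi/3) 

Spot check: chi_2(1) = zeta_3^(2*1) = zeta_3^2 = exp(-2*I*pi/3).

Z/3Z is abelian, so all 3 irreducible complex representations are 1-dimensional. They are given by chi_k(m) = zeta_3^(k*m) for k = 0,...,2. Row orthogonality: sum_m chi_k(m) conj(chi_l(m)) = 3 * [k = l].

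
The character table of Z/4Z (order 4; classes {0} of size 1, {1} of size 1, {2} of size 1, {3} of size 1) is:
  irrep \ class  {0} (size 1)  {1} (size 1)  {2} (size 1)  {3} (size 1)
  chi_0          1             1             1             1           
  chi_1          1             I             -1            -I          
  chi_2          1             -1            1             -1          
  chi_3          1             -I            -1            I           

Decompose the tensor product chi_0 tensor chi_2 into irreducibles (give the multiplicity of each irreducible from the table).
chi_0 tensor chi_2 = chi_2 (all other irreducibles have multiplicity 0).

Why: The character of a tensor product is the pointwise product (chi_0 * chi_2)(C) = chi_0(C) * chi_2(C):
  {0}: (1)*(1), {1}: (1)*(-1), {2}: (1)*(1), {3}: (1)*(-1)
so (chi_0 * chi_2) takes values
  {0} -> 1, {1} -> -1, {2} -> 1, {3} -> -1.
Now take the inner product of this character with each irreducible chi from the table, <chi_0*chi_2, chi> = (1/4) sum_C |C| (chi_0*chi_2)(C) conj(chi(C)):
  <chi_0*chi_2, chi_0> = (1/4)[1*(1)*conj(1) + 1*(-1)*conj(1) + 1*(1)*conj(1) + 1*(-1)*conj(1)]
      = (1/4)[(1) + (-1) + (1) + (-1)] = 0/4 = 0
  <chi_0*chi_2, chi_1> = (1/4)[1*(1)*conj(1) + 1*(-1)*conj(I) + 1*(1)*conj(-1) + 1*(-1)*conj(-I)]
      = (1/4)[(1) + (I) + (-1) + (-I)] = 0/4 = 0
  <chi_0*chi_2, chi_2> = (1/4)[1*(1)*conj(1) + 1*(-1)*conj(-1) + 1*(1)*conj(1) + 1*(-1)*conj(-1)]
      = (1/4)[(1) + (1) + (1) + (1)] = 4/4 = 1
  <chi_0*chi_2, chi_3> = (1/4)[1*(1)*conj(1) + 1*(-1)*conj(-I) + 1*(1)*conj(-1) + 1*(-1)*conj(I)]
      = (1/4)[(1) + (-I) + (-1) + (I)] = 0/4 = 0
(Exp terms are combined using exp(i*s)*conj(exp(i*t)) = exp(i*(s-t)), and sums of them are collapsed using the identity that for every m > 1 the m distinct m-th roots of unity sum to 0, e.g. 1 + exp(2*I*pi/3) + exp(-2*I*pi/3) = 0.)
Hence the multiplicities are chi_2: 1. Dimension check: dim(chi_0)*dim(chi_2) = 1*1 = 1 and sum (mult * dim) = 1*1 = 1.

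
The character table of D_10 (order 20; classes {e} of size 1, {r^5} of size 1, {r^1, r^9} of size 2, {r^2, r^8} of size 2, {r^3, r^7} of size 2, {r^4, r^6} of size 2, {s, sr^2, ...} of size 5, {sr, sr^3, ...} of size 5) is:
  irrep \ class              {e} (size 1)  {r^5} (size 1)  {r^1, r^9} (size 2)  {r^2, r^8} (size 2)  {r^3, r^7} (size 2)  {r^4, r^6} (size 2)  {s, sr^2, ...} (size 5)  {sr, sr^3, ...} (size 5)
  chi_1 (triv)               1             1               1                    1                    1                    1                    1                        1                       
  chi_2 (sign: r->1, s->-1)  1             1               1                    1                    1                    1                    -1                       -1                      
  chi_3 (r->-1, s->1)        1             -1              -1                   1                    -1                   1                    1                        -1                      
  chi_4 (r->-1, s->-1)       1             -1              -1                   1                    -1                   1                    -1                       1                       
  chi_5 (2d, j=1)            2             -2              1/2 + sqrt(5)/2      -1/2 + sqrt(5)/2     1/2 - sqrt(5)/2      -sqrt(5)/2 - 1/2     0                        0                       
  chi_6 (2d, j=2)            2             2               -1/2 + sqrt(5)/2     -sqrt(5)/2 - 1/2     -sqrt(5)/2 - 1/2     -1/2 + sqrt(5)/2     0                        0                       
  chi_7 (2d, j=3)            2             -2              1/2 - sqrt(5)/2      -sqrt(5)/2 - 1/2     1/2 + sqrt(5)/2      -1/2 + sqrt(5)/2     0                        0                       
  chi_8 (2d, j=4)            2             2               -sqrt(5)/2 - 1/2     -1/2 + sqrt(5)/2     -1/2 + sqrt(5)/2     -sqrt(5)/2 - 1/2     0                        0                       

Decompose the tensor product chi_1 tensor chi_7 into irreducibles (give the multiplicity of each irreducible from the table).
chi_1 tensor chi_7 = chi_7 (all other irreducibles have multiplicity 0).

Proof sketch: The character of a tensor product is the pointwise product (chi_1 * chi_7)(C) = chi_1(C) * chi_7(C):
  {e}: (1)*(2), {r^5}: (1)*(-2), {r^1, r^9}: (1)*(1/2 - sqrt(5)/2), {r^2, r^8}: (1)*(-sqrt(5)/2 - 1/2), {r^3, r^7}: (1)*(1/2 + sqrt(5)/2), {r^4, r^6}: (1)*(-1/2 + sqrt(5)/2), {s, sr^2, ...}: (1)*(0), {sr, sr^3, ...}: (1)*(0)
so (chi_1 * chi_7) takes values
  {e} -> 2, {r^5} -> -2, {r^1, r^9} -> 1/2 - sqrt(5)/2, {r^2, r^8} -> -sqrt(5)/2 - 1/2, {r^3, r^7} -> 1/2 + sqrt(5)/2, {r^4, r^6} -> -1/2 + sqrt(5)/2, {s, sr^2, ...} -> 0, {sr, sr^3, ...} -> 0.
Now take the inner product of this character with each irreducible chi from the table, <chi_1*chi_7, chi> = (1/20) sum_C |C| (chi_1*chi_7)(C) conj(chi(C)):
  <chi_1*chi_7, chi_1> = (1/20)[1*(2)*conj(1) + 1*(-2)*conj(1) + 2*(1/2 - sqrt(5)/2)*conj(1) + 2*(-sqrt(5)/2 - 1/2)*conj(1) + 2*(1/2 + sqrt(5)/2)*conj(1) + 2*(-1/2 + sqrt(5)/2)*conj(1) + 5*(0)*conj(1) + 5*(0)*conj(1)]
      = (1/20)[(2) + (-2) + (1 - sqrt(5)) + (-sqrt(5) - 1) + (1 + sqrt(5)) + (-1 + sqrt(5)) + (0) + (0)] = 0/20 = 0
  <chi_1*chi_7, chi_2> = (1/20)[1*(2)*conj(1) + 1*(-2)*conj(1) + 2*(1/2 - sqrt(5)/2)*conj(1) + 2*(-sqrt(5)/2 - 1/2)*conj(1) + 2*(1/2 + sqrt(5)/2)*conj(1) + 2*(-1/2 + sqrt(5)/2)*conj(1) + 5*(0)*conj(-1) + 5*(0)*conj(-1)]
      = (1/20)[(2) + (-2) + (1 - sqrt(5)) + (-sqrt(5) - 1) + (1 + sqrt(5)) + (-1 + sqrt(5)) + (0) + (0)] = 0/20 = 0
  <chi_1*chi_7, chi_3> = (1/20)[1*(2)*conj(1) + 1*(-2)*conj(-1) + 2*(1/2 - sqrt(5)/2)*conj(-1) + 2*(-sqrt(5)/2 - 1/2)*conj(1) + 2*(1/2 + sqrt(5)/2)*conj(-1) + 2*(-1/2 + sqrt(5)/2)*conj(1) + 5*(0)*conj(1) + 5*(0)*conj(-1)]
      = (1/20)[(2) + (2) + (-1 + sqrt(5)) + (-sqrt(5) - 1) + (-sqrt(5) - 1) + (-1 + sqrt(5)) + (0) + (0)] = 0/20 = 0
  <chi_1*chi_7, chi_4> = (1/20)[1*(2)*conj(1) + 1*(-2)*conj(-1) + 2*(1/2 - sqrt(5)/2)*conj(-1) + 2*(-sqrt(5)/2 - 1/2)*conj(1) + 2*(1/2 + sqrt(5)/2)*conj(-1) + 2*(-1/2 + sqrt(5)/2)*conj(1) + 5*(0)*conj(-1) + 5*(0)*conj(1)]
      = (1/20)[(2) + (2) + (-1 + sqrt(5)) + (-sqrt(5) - 1) + (-sqrt(5) - 1) + (-1 + sqrt(5)) + (0) + (0)] = 0/20 = 0
  <chi_1*chi_7, chi_5> = (1/20)[1*(2)*conj(2) + 1*(-2)*conj(-2) + 2*(1/2 - sqrt(5)/2)*conj(1/2 + sqrt(5)/2) + 2*(-sqrt(5)/2 - 1/2)*conj(-1/2 + sqrt(5)/2) + 2*(1/2 + sqrt(5)/2)*conj(1/2 - sqrt(5)/2) + 2*(-1/2 + sqrt(5)/2)*conj(-sqrt(5)/2 - 1/2) + 5*(0)*conj(0) + 5*(0)*conj(0)]
      = (1/20)[(4) + (4) + (-2) + (-2) + (-2) + (-2) + (0) + (0)] = 0/20 = 0
  <chi_1*chi_7, chi_6> = (1/20)[1*(2)*conj(2) + 1*(-2)*conj(2) + 2*(1/2 - sqrt(5)/2)*conj(-1/2 + sqrt(5)/2) + 2*(-sqrt(5)/2 - 1/2)*conj(-sqrt(5)/2 - 1/2) + 2*(1/2 + sqrt(5)/2)*conj(-sqrt(5)/2 - 1/2) + 2*(-1/2 + sqrt(5)/2)*conj(-1/2 + sqrt(5)/2) + 5*(0)*conj(0) + 5*(0)*conj(0)]
      = (1/20)[(4) + (-4) + (-3 + sqrt(5)) + (sqrt(5) + 3) + (-3 - sqrt(5)) + (3 - sqrt(5)) + (0) + (0)] = 0/20 = 0
  <chi_1*chi_7, chi_7> = (1/20)[1*(2)*conj(2) + 1*(-2)*conj(-2) + 2*(1/2 - sqrt(5)/2)*conj(1/2 - sqrt(5)/2) + 2*(-sqrt(5)/2 - 1/2)*conj(-sqrt(5)/2 - 1/2) + 2*(1/2 + sqrt(5)/2)*conj(1/2 + sqrt(5)/2) + 2*(-1/2 + sqrt(5)/2)*conj(-1/2 + sqrt(5)/2) + 5*(0)*conj(0) + 5*(0)*conj(0)]
      = (1/20)[(4) + (4) + (3 - sqrt(5)) + (sqrt(5) + 3) + (sqrt(5) + 3) + (3 - sqrt(5)) + (0) + (0)] = 20/20 = 1
  <chi_1*chi_7, chi_8> = (1/20)[1*(2)*conj(2) + 1*(-2)*conj(2) + 2*(1/2 - sqrt(5)/2)*conj(-sqrt(5)/2 - 1/2) + 2*(-sqrt(5)/2 - 1/2)*conj(-1/2 + sqrt(5)/2) + 2*(1/2 + sqrt(5)/2)*conj(-1/2 + sqrt(5)/2) + 2*(-1/2 + sqrt(5)/2)*conj(-sqrt(5)/2 - 1/2) + 5*(0)*conj(0) + 5*(0)*conj(0)]
      = (1/20)[(4) + (-4) + (2) + (-2) + (2) + (-2) + (0) + (0)] = 0/20 = 0
Hence the multiplicities are chi_7: 1. Dimension check: dim(chi_1)*dim(chi_7) = 1*2 = 2 and sum (mult * dim) = 1*2 = 2.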